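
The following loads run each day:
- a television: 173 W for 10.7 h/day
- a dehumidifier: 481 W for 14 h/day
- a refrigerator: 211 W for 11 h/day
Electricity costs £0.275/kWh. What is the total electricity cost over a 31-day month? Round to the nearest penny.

£92.97

television: 173 W × 10.7 h × 31 d = 57,384 Wh = 57.38 kWh
dehumidifier: 481 W × 14 h × 31 d = 208,754 Wh = 208.8 kWh
refrigerator: 211 W × 11 h × 31 d = 71,951 Wh = 71.95 kWh
Total energy = 57.38 + 208.8 + 71.95 = 338.1 kWh
Cost = 338.1 kWh × £0.275 = £92.97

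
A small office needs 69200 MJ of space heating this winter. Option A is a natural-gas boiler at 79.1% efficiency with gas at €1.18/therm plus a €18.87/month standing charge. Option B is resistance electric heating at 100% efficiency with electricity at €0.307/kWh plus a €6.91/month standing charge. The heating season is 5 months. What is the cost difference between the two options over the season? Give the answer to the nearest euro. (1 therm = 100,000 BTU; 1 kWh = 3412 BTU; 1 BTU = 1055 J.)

€4863

Heat load = 69200 MJ = 69,200,000,000 J / 1055 = 65,592,417 BTU
Gas: input = 65,592,417 / 0.791 = 82,923,410 BTU = 829.2 therm → 829.2 × €1.18 = €978.50; + 5 × €18.87 standing = €1,072.85
Electric: 65,592,417 BTU / 3412 = 19,220 kWh → × €0.307 = €5,901.78; + 5 × €6.91 standing = €5,936.33
Difference = |€1,072.85 − €5,936.33| = €4,863.48 ≈ €4863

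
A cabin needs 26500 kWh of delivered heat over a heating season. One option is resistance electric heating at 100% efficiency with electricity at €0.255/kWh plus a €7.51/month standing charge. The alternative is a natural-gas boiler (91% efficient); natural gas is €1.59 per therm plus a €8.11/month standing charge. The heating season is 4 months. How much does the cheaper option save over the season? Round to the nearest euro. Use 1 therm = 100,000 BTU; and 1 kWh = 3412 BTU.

€5175

Heat load = 26500 kWh × 3412 = 90,418,000 BTU
Gas: input = 90,418,000 / 0.91 = 99,360,440 BTU = 993.6 therm → 993.6 × €1.59 = €1,579.83; + 4 × €8.11 standing = €1,612.27
Electric: 90,418,000 BTU / 3412 = 26,500 kWh → × €0.255 = €6,757.50; + 4 × €7.51 standing = €6,787.54
Difference = |€1,612.27 − €6,787.54| = €5,175.27 ≈ €5175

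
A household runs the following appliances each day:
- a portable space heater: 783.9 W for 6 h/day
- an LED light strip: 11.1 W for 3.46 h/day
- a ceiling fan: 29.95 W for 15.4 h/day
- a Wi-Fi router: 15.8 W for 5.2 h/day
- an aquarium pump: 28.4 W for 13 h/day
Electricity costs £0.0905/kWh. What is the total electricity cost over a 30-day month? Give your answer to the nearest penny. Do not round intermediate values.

portable space heater: 783.9 W × 6 h × 30 d = 141,102 Wh = 141.1 kWh
LED light strip: 11.1 W × 3.46 h × 30 d = 1,152 Wh = 1.152 kWh
ceiling fan: 29.95 W × 15.4 h × 30 d = 13,837 Wh = 13.84 kWh
Wi-Fi router: 15.8 W × 5.2 h × 30 d = 2,465 Wh = 2.465 kWh
aquarium pump: 28.4 W × 13 h × 30 d = 11,076 Wh = 11.08 kWh
Total energy = 141.1 + 1.152 + 13.84 + 2.465 + 11.08 = 169.6 kWh
Cost = 169.6 kWh × £0.0905 = £15.35

£15.35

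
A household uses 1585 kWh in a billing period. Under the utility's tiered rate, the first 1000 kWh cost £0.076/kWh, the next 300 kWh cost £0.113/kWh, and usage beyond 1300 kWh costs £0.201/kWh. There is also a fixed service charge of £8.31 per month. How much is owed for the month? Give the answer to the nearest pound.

First 1000 kWh × £0.076 = £76.00
Next 300 kWh × £0.113 = £33.90
Remaining 285 kWh × £0.201 = £57.29
Energy charge = £167.19; + service £8.31 = £175.50 ≈ £175

£175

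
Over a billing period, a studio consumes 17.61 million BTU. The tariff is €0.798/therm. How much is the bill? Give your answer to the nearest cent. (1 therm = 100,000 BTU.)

17.61 million BTU × (10 therm/million BTU) = 176.1 therm
Cost = 176.1 therm × €0.798/therm = €140.53

€140.53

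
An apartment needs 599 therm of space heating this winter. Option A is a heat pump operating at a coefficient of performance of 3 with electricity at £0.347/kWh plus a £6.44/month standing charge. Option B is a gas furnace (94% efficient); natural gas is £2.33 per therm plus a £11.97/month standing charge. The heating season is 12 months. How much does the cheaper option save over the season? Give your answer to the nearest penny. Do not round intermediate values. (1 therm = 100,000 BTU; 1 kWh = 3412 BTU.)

£479.49

Heat load = 599 therm × 100,000 = 59,900,000 BTU
Gas: input = 59,900,000 / 0.94 = 63,723,404 BTU = 637.2 therm → 637.2 × £2.33 = £1,484.76; + 12 × £11.97 standing = £1,628.40
Heat pump: 59,900,000 BTU / 3412 = 17,560 kWh heat; / 3 = 5,852 kWh in → × £0.347 = £2,030.61; + 12 × £6.44 standing = £2,107.89
Difference = |£1,628.40 − £2,107.89| = £479.49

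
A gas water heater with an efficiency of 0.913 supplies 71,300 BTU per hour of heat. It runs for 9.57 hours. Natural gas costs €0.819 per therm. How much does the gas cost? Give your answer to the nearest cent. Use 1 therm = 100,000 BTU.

Heat delivered = 71,300 BTU/h × 9.57 h = 682,341 BTU
Gas input = 682,341 / 0.913 = 747,361 BTU
= 747,361 / 100,000 = 7.474 therm
Cost = 7.474 × €0.819/therm = €6.12

€6.12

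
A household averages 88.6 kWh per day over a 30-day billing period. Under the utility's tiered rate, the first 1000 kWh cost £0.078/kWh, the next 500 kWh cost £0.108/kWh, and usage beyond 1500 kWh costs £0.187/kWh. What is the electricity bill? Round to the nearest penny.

Usage = 88.6 kWh/day × 30 days = 2658 kWh
First 1000 kWh × £0.078 = £78.00
Next 500 kWh × £0.108 = £54.00
Remaining 1158 kWh × £0.187 = £216.55
Total = £348.55

£348.55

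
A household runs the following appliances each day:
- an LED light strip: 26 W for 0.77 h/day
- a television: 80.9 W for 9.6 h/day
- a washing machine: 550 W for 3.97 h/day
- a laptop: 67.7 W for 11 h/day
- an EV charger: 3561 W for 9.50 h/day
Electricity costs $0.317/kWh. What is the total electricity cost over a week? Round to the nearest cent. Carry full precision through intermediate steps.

LED light strip: 26 W × 0.77 h × 7 d = 140 Wh = 0.1401 kWh
television: 80.9 W × 9.6 h × 7 d = 5,436 Wh = 5.436 kWh
washing machine: 550 W × 3.97 h × 7 d = 15,284 Wh = 15.28 kWh
laptop: 67.7 W × 11 h × 7 d = 5,213 Wh = 5.213 kWh
EV charger: 3561 W × 9.50 h × 7 d = 236,806 Wh = 236.8 kWh
Total energy = 0.1401 + 5.436 + 15.28 + 5.213 + 236.8 = 262.9 kWh
Cost = 262.9 kWh × $0.317 = $83.33

$83.33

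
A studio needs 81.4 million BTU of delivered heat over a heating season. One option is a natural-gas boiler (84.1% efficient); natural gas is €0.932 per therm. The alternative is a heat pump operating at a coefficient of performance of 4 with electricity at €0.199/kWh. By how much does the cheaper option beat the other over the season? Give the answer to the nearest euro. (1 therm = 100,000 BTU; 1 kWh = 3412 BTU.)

€285

Heat load = 81.4 × 10⁶ BTU = 81,400,000 BTU
Gas: input = 81,400,000 / 0.841 = 96,789,536 BTU = 967.9 therm → 967.9 × €0.932 = €902.08
Heat pump: 81,400,000 BTU / 3412 = 23,860 kWh heat; / 4 = 5,964 kWh in → × €0.199 = €1,186.88
Difference = |€902.08 − €1,186.88| = €284.81 ≈ €285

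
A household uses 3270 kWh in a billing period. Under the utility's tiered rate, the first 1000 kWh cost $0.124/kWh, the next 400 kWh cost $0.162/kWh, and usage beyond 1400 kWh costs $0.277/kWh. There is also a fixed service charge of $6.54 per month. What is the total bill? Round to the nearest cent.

First 1000 kWh × $0.124 = $124.00
Next 400 kWh × $0.162 = $64.80
Remaining 1870 kWh × $0.277 = $517.99
Energy charge = $706.79; + service $6.54 = $713.33

$713.33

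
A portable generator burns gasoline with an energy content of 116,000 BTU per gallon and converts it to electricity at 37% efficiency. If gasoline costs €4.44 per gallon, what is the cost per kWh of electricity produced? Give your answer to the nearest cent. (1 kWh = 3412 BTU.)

€0.35

Electrical output per gallon = 116,000 BTU × 0.37 / 3412 BTU/kWh = 12.58 kWh
Cost per kWh = €4.44 / 12.58 kWh = €0.353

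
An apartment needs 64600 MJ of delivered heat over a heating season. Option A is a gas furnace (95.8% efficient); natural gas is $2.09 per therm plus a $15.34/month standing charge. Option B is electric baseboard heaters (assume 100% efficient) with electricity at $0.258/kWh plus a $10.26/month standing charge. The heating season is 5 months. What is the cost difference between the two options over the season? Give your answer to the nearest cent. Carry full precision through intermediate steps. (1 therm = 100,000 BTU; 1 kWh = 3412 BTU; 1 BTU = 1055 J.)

Heat load = 64600 MJ = 64,600,000,000 J / 1055 = 61,232,227 BTU
Gas: input = 61,232,227 / 0.958 = 63,916,730 BTU = 639.2 therm → 639.2 × $2.09 = $1,335.86; + 5 × $15.34 standing = $1,412.56
Electric: 61,232,227 BTU / 3412 = 17,950 kWh → × $0.258 = $4,630.10; + 5 × $10.26 standing = $4,681.40
Difference = |$1,412.56 − $4,681.40| = $3,268.84

$3268.84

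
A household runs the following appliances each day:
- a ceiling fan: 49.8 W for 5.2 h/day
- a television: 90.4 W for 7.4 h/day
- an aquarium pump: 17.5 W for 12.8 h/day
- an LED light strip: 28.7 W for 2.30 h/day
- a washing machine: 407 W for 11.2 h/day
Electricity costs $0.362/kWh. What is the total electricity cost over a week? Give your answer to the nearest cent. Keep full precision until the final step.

ceiling fan: 49.8 W × 5.2 h × 7 d = 1,813 Wh = 1.813 kWh
television: 90.4 W × 7.4 h × 7 d = 4,683 Wh = 4.683 kWh
aquarium pump: 17.5 W × 12.8 h × 7 d = 1,568 Wh = 1.568 kWh
LED light strip: 28.7 W × 2.30 h × 7 d = 462 Wh = 0.4621 kWh
washing machine: 407 W × 11.2 h × 7 d = 31,909 Wh = 31.91 kWh
Total energy = 1.813 + 4.683 + 1.568 + 0.4621 + 31.91 = 40.43 kWh
Cost = 40.43 kWh × $0.362 = $14.64

$14.64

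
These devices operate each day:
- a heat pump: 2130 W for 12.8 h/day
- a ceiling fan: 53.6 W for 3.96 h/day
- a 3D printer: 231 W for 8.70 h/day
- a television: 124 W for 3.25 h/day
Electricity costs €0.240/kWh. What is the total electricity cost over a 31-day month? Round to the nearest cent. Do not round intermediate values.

heat pump: 2130 W × 12.8 h × 31 d = 845,184 Wh = 845.2 kWh
ceiling fan: 53.6 W × 3.96 h × 31 d = 6,580 Wh = 6.58 kWh
3D printer: 231 W × 8.70 h × 31 d = 62,301 Wh = 62.3 kWh
television: 124 W × 3.25 h × 31 d = 12,493 Wh = 12.49 kWh
Total energy = 845.2 + 6.58 + 62.3 + 12.49 = 926.6 kWh
Cost = 926.6 kWh × €0.240 = €222.37

€222.37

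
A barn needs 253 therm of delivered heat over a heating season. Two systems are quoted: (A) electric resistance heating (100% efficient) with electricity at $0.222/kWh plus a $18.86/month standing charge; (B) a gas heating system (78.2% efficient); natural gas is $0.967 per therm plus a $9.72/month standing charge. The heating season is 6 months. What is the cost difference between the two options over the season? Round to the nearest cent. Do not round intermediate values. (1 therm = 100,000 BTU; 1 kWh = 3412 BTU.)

$1388.12

Heat load = 253 therm × 100,000 = 25,300,000 BTU
Gas: input = 25,300,000 / 0.782 = 32,352,941 BTU = 323.5 therm → 323.5 × $0.967 = $312.85; + 6 × $9.72 standing = $371.17
Electric: 25,300,000 BTU / 3412 = 7,415 kWh → × $0.222 = $1,646.13; + 6 × $18.86 standing = $1,759.29
Difference = |$371.17 − $1,759.29| = $1,388.12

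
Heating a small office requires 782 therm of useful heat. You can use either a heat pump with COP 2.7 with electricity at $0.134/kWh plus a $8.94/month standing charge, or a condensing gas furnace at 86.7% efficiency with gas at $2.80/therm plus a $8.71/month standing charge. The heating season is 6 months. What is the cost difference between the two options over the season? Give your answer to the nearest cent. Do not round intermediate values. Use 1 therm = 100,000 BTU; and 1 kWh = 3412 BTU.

Heat load = 782 therm × 100,000 = 78,200,000 BTU
Gas: input = 78,200,000 / 0.867 = 90,196,078 BTU = 902 therm → 902 × $2.80 = $2,525.49; + 6 × $8.71 standing = $2,577.75
Heat pump: 78,200,000 BTU / 3412 = 22,920 kWh heat; / 2.7 = 8,489 kWh in → × $0.134 = $1,137.47; + 6 × $8.94 standing = $1,191.11
Difference = |$2,577.75 − $1,191.11| = $1,386.64

$1386.64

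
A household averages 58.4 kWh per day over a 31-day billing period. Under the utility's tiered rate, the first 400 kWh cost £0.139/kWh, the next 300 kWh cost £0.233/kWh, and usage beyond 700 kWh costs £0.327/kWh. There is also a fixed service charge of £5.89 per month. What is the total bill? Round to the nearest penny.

Usage = 58.4 kWh/day × 31 days = 1810.4 kWh
First 400 kWh × £0.139 = £55.60
Next 300 kWh × £0.233 = £69.90
Remaining 1110.4 kWh × £0.327 = £363.10
Energy charge = £488.60; + service £5.89 = £494.49

£494.49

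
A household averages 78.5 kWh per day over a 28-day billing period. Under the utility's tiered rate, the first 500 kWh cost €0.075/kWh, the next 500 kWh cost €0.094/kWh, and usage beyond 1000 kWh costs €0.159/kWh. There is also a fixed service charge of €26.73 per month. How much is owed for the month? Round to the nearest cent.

Usage = 78.5 kWh/day × 28 days = 2198 kWh
First 500 kWh × €0.075 = €37.50
Next 500 kWh × €0.094 = €47.00
Remaining 1198 kWh × €0.159 = €190.48
Energy charge = €274.98; + service €26.73 = €301.71

€301.71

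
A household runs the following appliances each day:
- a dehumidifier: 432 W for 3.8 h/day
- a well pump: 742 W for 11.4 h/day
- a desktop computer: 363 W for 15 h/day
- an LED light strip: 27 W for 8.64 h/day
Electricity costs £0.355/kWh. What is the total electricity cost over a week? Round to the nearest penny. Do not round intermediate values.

dehumidifier: 432 W × 3.8 h × 7 d = 11,491 Wh = 11.49 kWh
well pump: 742 W × 11.4 h × 7 d = 59,212 Wh = 59.21 kWh
desktop computer: 363 W × 15 h × 7 d = 38,115 Wh = 38.12 kWh
LED light strip: 27 W × 8.64 h × 7 d = 1,633 Wh = 1.633 kWh
Total energy = 11.49 + 59.21 + 38.12 + 1.633 = 110.5 kWh
Cost = 110.5 kWh × £0.355 = £39.21

£39.21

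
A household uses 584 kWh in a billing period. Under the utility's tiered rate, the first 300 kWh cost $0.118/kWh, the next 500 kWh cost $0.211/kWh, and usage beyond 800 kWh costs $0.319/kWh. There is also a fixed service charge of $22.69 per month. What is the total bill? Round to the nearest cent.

$118.01

First 300 kWh × $0.118 = $35.40
Next 284 kWh × $0.211 = $59.92
Remaining tier: 0 kWh (not reached)
Energy charge = $95.32; + service $22.69 = $118.01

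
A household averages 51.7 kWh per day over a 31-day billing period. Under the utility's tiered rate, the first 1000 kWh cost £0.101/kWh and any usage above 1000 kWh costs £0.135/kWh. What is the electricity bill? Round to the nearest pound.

Usage = 51.7 kWh/day × 31 days = 1602.7 kWh
First 1000 kWh × £0.101 = £101.00
Remaining 602.7 kWh × £0.135 = £81.36
Total = £182.36 ≈ £182

£182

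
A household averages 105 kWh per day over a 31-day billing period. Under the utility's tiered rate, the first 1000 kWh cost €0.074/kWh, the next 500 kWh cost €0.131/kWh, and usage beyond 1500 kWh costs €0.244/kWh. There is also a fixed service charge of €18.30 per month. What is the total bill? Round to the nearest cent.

Usage = 105 kWh/day × 31 days = 3255 kWh
First 1000 kWh × €0.074 = €74.00
Next 500 kWh × €0.131 = €65.50
Remaining 1755 kWh × €0.244 = €428.22
Energy charge = €567.72; + service €18.30 = €586.02

€586.02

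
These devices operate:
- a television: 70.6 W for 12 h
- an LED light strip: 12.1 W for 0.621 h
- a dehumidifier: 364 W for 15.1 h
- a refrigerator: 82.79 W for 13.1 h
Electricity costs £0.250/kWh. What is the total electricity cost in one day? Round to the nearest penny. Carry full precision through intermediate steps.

television: 70.6 W × 12 h = 847 Wh = 0.8472 kWh
LED light strip: 12.1 W × 0.621 h = 8 Wh = 0.007514 kWh
dehumidifier: 364 W × 15.1 h = 5,496 Wh = 5.496 kWh
refrigerator: 82.79 W × 13.1 h = 1,085 Wh = 1.085 kWh
Total energy = 0.8472 + 0.007514 + 5.496 + 1.085 = 7.436 kWh
Cost = 7.436 kWh × £0.250 = £1.86

£1.86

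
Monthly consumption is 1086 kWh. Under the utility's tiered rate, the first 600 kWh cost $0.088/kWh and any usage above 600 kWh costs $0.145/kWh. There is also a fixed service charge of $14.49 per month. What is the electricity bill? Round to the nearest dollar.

$138

First 600 kWh × $0.088 = $52.80
Remaining 486 kWh × $0.145 = $70.47
Energy charge = $123.27; + service $14.49 = $137.76 ≈ $138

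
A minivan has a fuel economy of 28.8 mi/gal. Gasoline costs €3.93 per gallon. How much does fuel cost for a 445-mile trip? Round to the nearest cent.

Fuel = 445 mi / 28.8 mpg = 15.45 gal
Cost = 15.45 gal × €3.93/gal = €60.72

€60.72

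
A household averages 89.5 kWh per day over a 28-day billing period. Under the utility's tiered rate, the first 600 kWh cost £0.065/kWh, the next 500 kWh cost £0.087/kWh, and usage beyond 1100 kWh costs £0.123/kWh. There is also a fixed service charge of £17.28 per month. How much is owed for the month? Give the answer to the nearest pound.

Usage = 89.5 kWh/day × 28 days = 2506 kWh
First 600 kWh × £0.065 = £39.00
Next 500 kWh × £0.087 = £43.50
Remaining 1406 kWh × £0.123 = £172.94
Energy charge = £255.44; + service £17.28 = £272.72 ≈ £273

£273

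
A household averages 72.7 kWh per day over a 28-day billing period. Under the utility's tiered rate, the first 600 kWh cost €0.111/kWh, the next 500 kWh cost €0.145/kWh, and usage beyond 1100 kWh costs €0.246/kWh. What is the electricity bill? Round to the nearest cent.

€369.26

Usage = 72.7 kWh/day × 28 days = 2035.6 kWh
First 600 kWh × €0.111 = €66.60
Next 500 kWh × €0.145 = €72.50
Remaining 935.6 kWh × €0.246 = €230.16
Total = €369.26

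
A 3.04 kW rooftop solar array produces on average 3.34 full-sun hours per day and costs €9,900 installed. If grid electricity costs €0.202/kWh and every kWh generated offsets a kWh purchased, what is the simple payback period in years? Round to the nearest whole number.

Daily generation = 3.04 kW × 3.34 h = 10.15 kWh
Annual generation = 10.15 × 365 = 3706.1 kWh
Annual savings = 3706.1 × €0.202 = €748.62
Payback = €9,900 / €748.62 = 13.2 years

13 years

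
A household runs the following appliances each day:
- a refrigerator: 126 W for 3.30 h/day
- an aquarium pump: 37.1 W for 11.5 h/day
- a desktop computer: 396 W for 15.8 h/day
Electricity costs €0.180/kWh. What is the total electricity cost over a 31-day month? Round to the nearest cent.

€39.61

refrigerator: 126 W × 3.30 h × 31 d = 12,890 Wh = 12.89 kWh
aquarium pump: 37.1 W × 11.5 h × 31 d = 13,226 Wh = 13.23 kWh
desktop computer: 396 W × 15.8 h × 31 d = 193,961 Wh = 194 kWh
Total energy = 12.89 + 13.23 + 194 = 220.1 kWh
Cost = 220.1 kWh × €0.180 = €39.61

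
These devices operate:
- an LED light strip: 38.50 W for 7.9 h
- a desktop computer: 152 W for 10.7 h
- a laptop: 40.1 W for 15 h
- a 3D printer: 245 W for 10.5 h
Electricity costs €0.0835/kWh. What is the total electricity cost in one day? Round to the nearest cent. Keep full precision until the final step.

€0.43

LED light strip: 38.50 W × 7.9 h = 304 Wh = 0.3042 kWh
desktop computer: 152 W × 10.7 h = 1,626 Wh = 1.626 kWh
laptop: 40.1 W × 15 h = 602 Wh = 0.6015 kWh
3D printer: 245 W × 10.5 h = 2,572 Wh = 2.572 kWh
Total energy = 0.3042 + 1.626 + 0.6015 + 2.572 = 5.105 kWh
Cost = 5.105 kWh × €0.0835 = €0.43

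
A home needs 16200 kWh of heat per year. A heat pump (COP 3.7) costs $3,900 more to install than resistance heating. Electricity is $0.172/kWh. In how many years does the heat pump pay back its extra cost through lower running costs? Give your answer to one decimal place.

1.9 years

Resistance: 16200 kWh × $0.172 = $2,786.40/yr
Heat pump: 16200 / 3.7 = 4378 kWh in → × $0.172 = $753.08/yr
Annual savings = $2,033.32
Payback = $3,900 / $2,033.32 = 1.92 years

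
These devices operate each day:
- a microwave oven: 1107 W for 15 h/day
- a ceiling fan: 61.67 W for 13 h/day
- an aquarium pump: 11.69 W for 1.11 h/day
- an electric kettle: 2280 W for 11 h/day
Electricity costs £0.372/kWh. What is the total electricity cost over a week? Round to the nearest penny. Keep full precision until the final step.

microwave oven: 1107 W × 15 h × 7 d = 116,235 Wh = 116.2 kWh
ceiling fan: 61.67 W × 13 h × 7 d = 5,612 Wh = 5.612 kWh
aquarium pump: 11.69 W × 1.11 h × 7 d = 91 Wh = 0.09083 kWh
electric kettle: 2280 W × 11 h × 7 d = 175,560 Wh = 175.6 kWh
Total energy = 116.2 + 5.612 + 0.09083 + 175.6 = 297.5 kWh
Cost = 297.5 kWh × £0.372 = £110.67

£110.67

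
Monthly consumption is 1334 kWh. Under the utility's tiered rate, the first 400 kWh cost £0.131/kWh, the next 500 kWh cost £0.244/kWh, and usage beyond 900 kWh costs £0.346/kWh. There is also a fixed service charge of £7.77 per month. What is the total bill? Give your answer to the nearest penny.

£332.33

First 400 kWh × £0.131 = £52.40
Next 500 kWh × £0.244 = £122.00
Remaining 434 kWh × £0.346 = £150.16
Energy charge = £324.56; + service £7.77 = £332.33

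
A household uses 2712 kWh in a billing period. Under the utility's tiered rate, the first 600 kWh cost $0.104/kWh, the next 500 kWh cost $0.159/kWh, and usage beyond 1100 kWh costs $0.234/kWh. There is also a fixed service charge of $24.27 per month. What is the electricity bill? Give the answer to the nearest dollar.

$543

First 600 kWh × $0.104 = $62.40
Next 500 kWh × $0.159 = $79.50
Remaining 1612 kWh × $0.234 = $377.21
Energy charge = $519.11; + service $24.27 = $543.38 ≈ $543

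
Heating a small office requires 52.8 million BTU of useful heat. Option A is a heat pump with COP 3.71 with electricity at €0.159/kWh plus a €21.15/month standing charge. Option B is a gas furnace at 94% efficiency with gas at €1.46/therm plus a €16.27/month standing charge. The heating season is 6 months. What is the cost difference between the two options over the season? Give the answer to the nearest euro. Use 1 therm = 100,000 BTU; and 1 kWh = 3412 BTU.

€128

Heat load = 52.8 × 10⁶ BTU = 52,800,000 BTU
Gas: input = 52,800,000 / 0.94 = 56,170,213 BTU = 561.7 therm → 561.7 × €1.46 = €820.09; + 6 × €16.27 standing = €917.71
Heat pump: 52,800,000 BTU / 3412 = 15,470 kWh heat; / 3.71 = 4,171 kWh in → × €0.159 = €663.21; + 6 × €21.15 standing = €790.11
Difference = |€917.71 − €790.11| = €127.60 ≈ €128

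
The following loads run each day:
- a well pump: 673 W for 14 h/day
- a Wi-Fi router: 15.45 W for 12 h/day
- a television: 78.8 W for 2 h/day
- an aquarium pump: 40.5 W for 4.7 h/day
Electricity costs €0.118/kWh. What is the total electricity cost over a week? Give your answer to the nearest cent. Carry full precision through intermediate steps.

€8.22

well pump: 673 W × 14 h × 7 d = 65,954 Wh = 65.95 kWh
Wi-Fi router: 15.45 W × 12 h × 7 d = 1,298 Wh = 1.298 kWh
television: 78.8 W × 2 h × 7 d = 1,103 Wh = 1.103 kWh
aquarium pump: 40.5 W × 4.7 h × 7 d = 1,332 Wh = 1.332 kWh
Total energy = 65.95 + 1.298 + 1.103 + 1.332 = 69.69 kWh
Cost = 69.69 kWh × €0.118 = €8.22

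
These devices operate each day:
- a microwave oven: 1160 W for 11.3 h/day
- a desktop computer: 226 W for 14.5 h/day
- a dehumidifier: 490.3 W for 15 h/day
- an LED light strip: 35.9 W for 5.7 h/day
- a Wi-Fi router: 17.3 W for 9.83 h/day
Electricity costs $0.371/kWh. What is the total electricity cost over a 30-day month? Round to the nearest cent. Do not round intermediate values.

$268.39

microwave oven: 1160 W × 11.3 h × 30 d = 393,240 Wh = 393.2 kWh
desktop computer: 226 W × 14.5 h × 30 d = 98,310 Wh = 98.31 kWh
dehumidifier: 490.3 W × 15 h × 30 d = 220,635 Wh = 220.6 kWh
LED light strip: 35.9 W × 5.7 h × 30 d = 6,139 Wh = 6.139 kWh
Wi-Fi router: 17.3 W × 9.83 h × 30 d = 5,102 Wh = 5.102 kWh
Total energy = 393.2 + 98.31 + 220.6 + 6.139 + 5.102 = 723.4 kWh
Cost = 723.4 kWh × $0.371 = $268.39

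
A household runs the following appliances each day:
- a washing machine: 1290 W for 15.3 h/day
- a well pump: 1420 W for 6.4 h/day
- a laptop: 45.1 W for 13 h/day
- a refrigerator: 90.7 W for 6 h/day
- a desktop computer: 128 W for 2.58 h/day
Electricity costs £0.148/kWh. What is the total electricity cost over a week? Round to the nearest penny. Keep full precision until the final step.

washing machine: 1290 W × 15.3 h × 7 d = 138,159 Wh = 138.2 kWh
well pump: 1420 W × 6.4 h × 7 d = 63,616 Wh = 63.62 kWh
laptop: 45.1 W × 13 h × 7 d = 4,104 Wh = 4.104 kWh
refrigerator: 90.7 W × 6 h × 7 d = 3,809 Wh = 3.809 kWh
desktop computer: 128 W × 2.58 h × 7 d = 2,312 Wh = 2.312 kWh
Total energy = 138.2 + 63.62 + 4.104 + 3.809 + 2.312 = 212 kWh
Cost = 212 kWh × £0.148 = £31.38

£31.38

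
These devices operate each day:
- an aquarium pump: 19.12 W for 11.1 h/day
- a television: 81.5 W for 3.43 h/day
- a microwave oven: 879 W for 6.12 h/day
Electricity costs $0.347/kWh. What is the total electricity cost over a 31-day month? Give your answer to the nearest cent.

$63.16

aquarium pump: 19.12 W × 11.1 h × 31 d = 6,579 Wh = 6.579 kWh
television: 81.5 W × 3.43 h × 31 d = 8,666 Wh = 8.666 kWh
microwave oven: 879 W × 6.12 h × 31 d = 166,764 Wh = 166.8 kWh
Total energy = 6.579 + 8.666 + 166.8 = 182 kWh
Cost = 182 kWh × $0.347 = $63.16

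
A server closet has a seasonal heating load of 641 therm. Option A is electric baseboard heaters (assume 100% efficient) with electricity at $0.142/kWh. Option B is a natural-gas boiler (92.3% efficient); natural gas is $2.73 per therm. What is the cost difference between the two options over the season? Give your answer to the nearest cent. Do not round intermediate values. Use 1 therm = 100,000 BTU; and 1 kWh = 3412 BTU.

Heat load = 641 therm × 100,000 = 64,100,000 BTU
Gas: input = 64,100,000 / 0.923 = 69,447,454 BTU = 694.5 therm → 694.5 × $2.73 = $1,895.92
Electric: 64,100,000 BTU / 3412 = 18,790 kWh → × $0.142 = $2,667.70
Difference = |$1,895.92 − $2,667.70| = $771.79

$771.79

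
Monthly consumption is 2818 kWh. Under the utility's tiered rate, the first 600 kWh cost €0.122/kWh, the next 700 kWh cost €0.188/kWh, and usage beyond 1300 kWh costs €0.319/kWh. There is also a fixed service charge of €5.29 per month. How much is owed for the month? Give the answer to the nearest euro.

First 600 kWh × €0.122 = €73.20
Next 700 kWh × €0.188 = €131.60
Remaining 1518 kWh × €0.319 = €484.24
Energy charge = €689.04; + service €5.29 = €694.33 ≈ €694

€694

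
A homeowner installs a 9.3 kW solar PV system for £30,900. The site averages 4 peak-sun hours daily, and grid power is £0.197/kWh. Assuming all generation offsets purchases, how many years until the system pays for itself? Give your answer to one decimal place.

11.6 years

Daily generation = 9.3 kW × 4 h = 37.2 kWh
Annual generation = 37.2 × 365 = 13578 kWh
Annual savings = 13578 × £0.197 = £2,674.87
Payback = £30,900 / £2,674.87 = 11.6 years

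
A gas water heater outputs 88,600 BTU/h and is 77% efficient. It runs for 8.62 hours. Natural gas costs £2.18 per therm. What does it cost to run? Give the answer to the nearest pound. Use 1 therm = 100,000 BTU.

£22

Heat delivered = 88,600 BTU/h × 8.62 h = 763,732 BTU
Gas input = 763,732 / 0.77 = 991,860 BTU
= 991,860 / 100,000 = 9.919 therm
Cost = 9.919 × £2.18/therm = £21.62 ≈ £22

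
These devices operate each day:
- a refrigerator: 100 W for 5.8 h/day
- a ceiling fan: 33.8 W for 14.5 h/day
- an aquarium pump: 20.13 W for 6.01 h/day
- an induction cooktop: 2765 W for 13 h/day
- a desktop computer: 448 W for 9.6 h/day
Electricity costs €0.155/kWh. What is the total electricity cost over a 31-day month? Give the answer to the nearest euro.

€199

refrigerator: 100 W × 5.8 h × 31 d = 17,980 Wh = 17.98 kWh
ceiling fan: 33.8 W × 14.5 h × 31 d = 15,193 Wh = 15.19 kWh
aquarium pump: 20.13 W × 6.01 h × 31 d = 3,750 Wh = 3.75 kWh
induction cooktop: 2765 W × 13 h × 31 d = 1,114,295 Wh = 1,114 kWh
desktop computer: 448 W × 9.6 h × 31 d = 133,325 Wh = 133.3 kWh
Total energy = 17.98 + 15.19 + 3.75 + 1,114 + 133.3 = 1,285 kWh
Cost = 1,285 kWh × €0.155 = €199.10 ≈ €199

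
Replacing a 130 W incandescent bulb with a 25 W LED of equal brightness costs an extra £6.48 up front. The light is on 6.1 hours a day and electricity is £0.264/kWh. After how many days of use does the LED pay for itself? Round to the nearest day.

38 days

Power saved = 130 − 25 = 105 W
Daily energy saved = 105 W × 6.1 h = 640.5 Wh = 0.6405 kWh
Daily savings = 0.6405 × £0.264 = £0.1691
Payback = £6.48 / £0.1691 per day = 38.32 days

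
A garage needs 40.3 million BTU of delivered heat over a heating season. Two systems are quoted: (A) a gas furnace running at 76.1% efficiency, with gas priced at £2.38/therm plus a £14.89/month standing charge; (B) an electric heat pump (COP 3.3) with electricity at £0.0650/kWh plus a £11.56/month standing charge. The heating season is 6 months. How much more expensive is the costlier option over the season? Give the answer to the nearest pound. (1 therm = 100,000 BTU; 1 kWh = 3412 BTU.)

Heat load = 40.3 × 10⁶ BTU = 40,300,000 BTU
Gas: input = 40,300,000 / 0.761 = 52,956,636 BTU = 529.6 therm → 529.6 × £2.38 = £1,260.37; + 6 × £14.89 standing = £1,349.71
Heat pump: 40,300,000 BTU / 3412 = 11,810 kWh heat; / 3.3 = 3,579 kWh in → × £0.0650 = £232.65; + 6 × £11.56 standing = £302.01
Difference = |£1,349.71 − £302.01| = £1,047.70 ≈ £1048

£1048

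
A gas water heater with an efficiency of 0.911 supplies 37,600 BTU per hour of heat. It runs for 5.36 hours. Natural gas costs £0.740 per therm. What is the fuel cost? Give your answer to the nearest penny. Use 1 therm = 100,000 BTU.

£1.64

Heat delivered = 37,600 BTU/h × 5.36 h = 201,536 BTU
Gas input = 201,536 / 0.911 = 221,225 BTU
= 221,225 / 100,000 = 2.212 therm
Cost = 2.212 × £0.740/therm = £1.64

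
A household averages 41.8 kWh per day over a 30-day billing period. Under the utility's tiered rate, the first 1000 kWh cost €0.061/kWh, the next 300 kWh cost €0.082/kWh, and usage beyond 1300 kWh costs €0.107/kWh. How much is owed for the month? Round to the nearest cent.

Usage = 41.8 kWh/day × 30 days = 1254 kWh
First 1000 kWh × €0.061 = €61.00
Next 254 kWh × €0.082 = €20.83
Remaining tier: 0 kWh (not reached)
Total = €81.83

€81.83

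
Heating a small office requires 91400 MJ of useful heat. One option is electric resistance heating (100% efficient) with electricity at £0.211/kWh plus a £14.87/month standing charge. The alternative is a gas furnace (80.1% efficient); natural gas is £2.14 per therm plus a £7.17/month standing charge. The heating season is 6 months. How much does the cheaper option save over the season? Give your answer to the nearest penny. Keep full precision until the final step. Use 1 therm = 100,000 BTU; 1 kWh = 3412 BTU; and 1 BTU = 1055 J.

Heat load = 91400 MJ = 91,400,000,000 J / 1055 = 86,635,071 BTU
Gas: input = 86,635,071 / 0.801 = 108,158,641 BTU = 1,082 therm → 1,082 × £2.14 = £2,314.59; + 6 × £7.17 standing = £2,357.61
Electric: 86,635,071 BTU / 3412 = 25,390 kWh → × £0.211 = £5,357.56; + 6 × £14.87 standing = £5,446.78
Difference = |£2,357.61 − £5,446.78| = £3,089.17

£3089.17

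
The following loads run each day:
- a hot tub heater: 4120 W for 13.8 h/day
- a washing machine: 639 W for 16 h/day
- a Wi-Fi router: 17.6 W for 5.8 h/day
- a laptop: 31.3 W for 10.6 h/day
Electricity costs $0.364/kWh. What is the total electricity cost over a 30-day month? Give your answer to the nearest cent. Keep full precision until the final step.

$737.25

hot tub heater: 4120 W × 13.8 h × 30 d = 1,705,680 Wh = 1,706 kWh
washing machine: 639 W × 16 h × 30 d = 306,720 Wh = 306.7 kWh
Wi-Fi router: 17.6 W × 5.8 h × 30 d = 3,062 Wh = 3.062 kWh
laptop: 31.3 W × 10.6 h × 30 d = 9,953 Wh = 9.953 kWh
Total energy = 1,706 + 306.7 + 3.062 + 9.953 = 2,025 kWh
Cost = 2,025 kWh × $0.364 = $737.25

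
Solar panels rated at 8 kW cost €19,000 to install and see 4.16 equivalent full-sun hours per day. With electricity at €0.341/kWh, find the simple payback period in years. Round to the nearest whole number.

5 years

Daily generation = 8 kW × 4.16 h = 33.28 kWh
Annual generation = 33.28 × 365 = 12147 kWh
Annual savings = 12147 × €0.341 = €4,142.20
Payback = €19,000 / €4,142.20 = 4.59 years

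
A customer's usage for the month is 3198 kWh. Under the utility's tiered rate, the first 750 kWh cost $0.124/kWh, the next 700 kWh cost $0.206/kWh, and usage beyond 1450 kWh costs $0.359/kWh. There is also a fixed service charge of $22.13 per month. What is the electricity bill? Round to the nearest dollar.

First 750 kWh × $0.124 = $93.00
Next 700 kWh × $0.206 = $144.20
Remaining 1748 kWh × $0.359 = $627.53
Energy charge = $864.73; + service $22.13 = $886.86 ≈ $887

$887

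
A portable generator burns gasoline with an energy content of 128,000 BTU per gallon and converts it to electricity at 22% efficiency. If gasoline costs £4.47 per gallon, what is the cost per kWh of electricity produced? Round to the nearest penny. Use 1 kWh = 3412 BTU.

Electrical output per gallon = 128,000 BTU × 0.22 / 3412 BTU/kWh = 8.253 kWh
Cost per kWh = £4.47 / 8.253 kWh = £0.542

£0.54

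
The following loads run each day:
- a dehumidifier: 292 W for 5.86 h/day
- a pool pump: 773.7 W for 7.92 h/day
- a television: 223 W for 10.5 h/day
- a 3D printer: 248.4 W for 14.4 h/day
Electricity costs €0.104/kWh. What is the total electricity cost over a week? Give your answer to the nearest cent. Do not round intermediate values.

€10.02

dehumidifier: 292 W × 5.86 h × 7 d = 11,978 Wh = 11.98 kWh
pool pump: 773.7 W × 7.92 h × 7 d = 42,894 Wh = 42.89 kWh
television: 223 W × 10.5 h × 7 d = 16,390 Wh = 16.39 kWh
3D printer: 248.4 W × 14.4 h × 7 d = 25,039 Wh = 25.04 kWh
Total energy = 11.98 + 42.89 + 16.39 + 25.04 = 96.3 kWh
Cost = 96.3 kWh × €0.104 = €10.02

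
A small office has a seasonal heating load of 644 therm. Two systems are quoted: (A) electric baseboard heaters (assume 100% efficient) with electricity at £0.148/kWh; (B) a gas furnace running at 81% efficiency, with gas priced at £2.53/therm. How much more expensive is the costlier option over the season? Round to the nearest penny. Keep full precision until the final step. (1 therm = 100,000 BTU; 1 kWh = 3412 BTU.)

Heat load = 644 therm × 100,000 = 64,400,000 BTU
Gas: input = 64,400,000 / 0.81 = 79,506,173 BTU = 795.1 therm → 795.1 × £2.53 = £2,011.51
Electric: 64,400,000 BTU / 3412 = 18,870 kWh → × £0.148 = £2,793.43
Difference = |£2,011.51 − £2,793.43| = £781.93

£781.93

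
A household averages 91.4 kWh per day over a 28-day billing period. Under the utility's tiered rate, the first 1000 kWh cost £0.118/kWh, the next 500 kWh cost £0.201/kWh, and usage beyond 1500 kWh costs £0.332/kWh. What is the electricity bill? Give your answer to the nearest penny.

£570.15

Usage = 91.4 kWh/day × 28 days = 2559.2 kWh
First 1000 kWh × £0.118 = £118.00
Next 500 kWh × £0.201 = £100.50
Remaining 1059.2 kWh × £0.332 = £351.65
Total = £570.15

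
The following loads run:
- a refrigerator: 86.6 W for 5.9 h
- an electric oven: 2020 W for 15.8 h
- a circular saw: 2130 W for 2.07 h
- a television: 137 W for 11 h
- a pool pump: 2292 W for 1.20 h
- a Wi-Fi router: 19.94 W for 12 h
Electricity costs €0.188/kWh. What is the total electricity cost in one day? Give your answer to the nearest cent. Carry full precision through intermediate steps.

refrigerator: 86.6 W × 5.9 h = 511 Wh = 0.5109 kWh
electric oven: 2020 W × 15.8 h = 31,916 Wh = 31.92 kWh
circular saw: 2130 W × 2.07 h = 4,409 Wh = 4.409 kWh
television: 137 W × 11 h = 1,507 Wh = 1.507 kWh
pool pump: 2292 W × 1.20 h = 2,750 Wh = 2.75 kWh
Wi-Fi router: 19.94 W × 12 h = 239 Wh = 0.2393 kWh
Total energy = 0.5109 + 31.92 + 4.409 + 1.507 + 2.75 + 0.2393 = 41.33 kWh
Cost = 41.33 kWh × €0.188 = €7.77

€7.77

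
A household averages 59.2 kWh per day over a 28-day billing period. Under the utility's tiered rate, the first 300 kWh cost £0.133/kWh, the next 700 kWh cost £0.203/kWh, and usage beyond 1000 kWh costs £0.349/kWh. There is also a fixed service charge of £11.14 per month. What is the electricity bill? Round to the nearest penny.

Usage = 59.2 kWh/day × 28 days = 1657.6 kWh
First 300 kWh × £0.133 = £39.90
Next 700 kWh × £0.203 = £142.10
Remaining 657.6 kWh × £0.349 = £229.50
Energy charge = £411.50; + service £11.14 = £422.64

£422.64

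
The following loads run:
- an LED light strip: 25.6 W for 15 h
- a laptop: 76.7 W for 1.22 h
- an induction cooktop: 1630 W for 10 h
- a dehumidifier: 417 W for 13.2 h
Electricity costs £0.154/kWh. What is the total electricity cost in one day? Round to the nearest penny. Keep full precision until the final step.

LED light strip: 25.6 W × 15 h = 384 Wh = 0.384 kWh
laptop: 76.7 W × 1.22 h = 94 Wh = 0.09357 kWh
induction cooktop: 1630 W × 10 h = 16,300 Wh = 16.3 kWh
dehumidifier: 417 W × 13.2 h = 5,504 Wh = 5.504 kWh
Total energy = 0.384 + 0.09357 + 16.3 + 5.504 = 22.28 kWh
Cost = 22.28 kWh × £0.154 = £3.43

£3.43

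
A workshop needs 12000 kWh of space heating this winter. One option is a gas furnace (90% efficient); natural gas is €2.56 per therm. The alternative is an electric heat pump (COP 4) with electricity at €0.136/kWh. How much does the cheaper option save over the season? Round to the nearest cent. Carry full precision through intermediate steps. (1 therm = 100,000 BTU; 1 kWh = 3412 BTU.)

€756.63

Heat load = 12000 kWh × 3412 = 40,944,000 BTU
Gas: input = 40,944,000 / 0.90 = 45,493,333 BTU = 454.9 therm → 454.9 × €2.56 = €1,164.63
Heat pump: 40,944,000 BTU / 3412 = 12,000 kWh heat; / 4 = 3,000 kWh in → × €0.136 = €408.00
Difference = |€1,164.63 − €408.00| = €756.63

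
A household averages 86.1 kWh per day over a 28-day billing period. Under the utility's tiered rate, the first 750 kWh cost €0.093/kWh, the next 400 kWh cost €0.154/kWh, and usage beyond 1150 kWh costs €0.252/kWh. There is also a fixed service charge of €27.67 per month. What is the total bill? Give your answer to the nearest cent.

€476.74

Usage = 86.1 kWh/day × 28 days = 2410.8 kWh
First 750 kWh × €0.093 = €69.75
Next 400 kWh × €0.154 = €61.60
Remaining 1260.8 kWh × €0.252 = €317.72
Energy charge = €449.07; + service €27.67 = €476.74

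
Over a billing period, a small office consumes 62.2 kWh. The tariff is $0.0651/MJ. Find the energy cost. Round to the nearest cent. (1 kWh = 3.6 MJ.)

62.2 kWh × (3.6 MJ/kWh) = 223.9 MJ
Cost = 223.9 MJ × $0.0651/MJ = $14.58

$14.58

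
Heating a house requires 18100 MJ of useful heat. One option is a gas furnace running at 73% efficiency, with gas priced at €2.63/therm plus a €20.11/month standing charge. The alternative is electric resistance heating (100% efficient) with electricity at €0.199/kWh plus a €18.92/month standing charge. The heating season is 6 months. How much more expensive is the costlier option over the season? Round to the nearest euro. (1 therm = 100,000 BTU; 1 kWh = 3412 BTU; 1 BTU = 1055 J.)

Heat load = 18100 MJ = 18,100,000,000 J / 1055 = 17,156,398 BTU
Gas: input = 17,156,398 / 0.73 = 23,501,915 BTU = 235 therm → 235 × €2.63 = €618.10; + 6 × €20.11 standing = €738.76
Electric: 17,156,398 BTU / 3412 = 5,028 kWh → × €0.199 = €1,000.62; + 6 × €18.92 standing = €1,114.14
Difference = |€738.76 − €1,114.14| = €375.38 ≈ €375

€375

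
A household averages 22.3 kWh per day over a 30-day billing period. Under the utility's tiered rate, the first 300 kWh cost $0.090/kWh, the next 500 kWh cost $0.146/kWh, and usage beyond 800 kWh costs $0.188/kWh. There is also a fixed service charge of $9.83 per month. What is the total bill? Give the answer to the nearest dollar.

$91

Usage = 22.3 kWh/day × 30 days = 669 kWh
First 300 kWh × $0.090 = $27.00
Next 369 kWh × $0.146 = $53.87
Remaining tier: 0 kWh (not reached)
Energy charge = $80.87; + service $9.83 = $90.70 ≈ $91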